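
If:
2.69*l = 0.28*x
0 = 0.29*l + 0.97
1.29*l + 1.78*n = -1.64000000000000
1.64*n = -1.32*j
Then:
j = -1.87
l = -3.34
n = 1.50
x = -32.13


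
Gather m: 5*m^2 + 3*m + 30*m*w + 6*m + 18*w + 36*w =5*m^2 + m*(30*w + 9) + 54*w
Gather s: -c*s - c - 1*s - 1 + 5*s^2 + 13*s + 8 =-c + 5*s^2 + s*(12 - c) + 7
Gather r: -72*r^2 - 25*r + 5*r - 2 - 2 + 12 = -72*r^2 - 20*r + 8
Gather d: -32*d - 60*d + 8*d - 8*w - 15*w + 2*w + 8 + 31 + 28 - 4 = -84*d - 21*w + 63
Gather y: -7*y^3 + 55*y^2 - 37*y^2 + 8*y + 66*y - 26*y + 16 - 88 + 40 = -7*y^3 + 18*y^2 + 48*y - 32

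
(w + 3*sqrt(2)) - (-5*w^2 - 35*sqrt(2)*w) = 5*w^2 + w + 35*sqrt(2)*w + 3*sqrt(2)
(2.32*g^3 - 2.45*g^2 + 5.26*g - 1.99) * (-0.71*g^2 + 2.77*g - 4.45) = -1.6472*g^5 + 8.1659*g^4 - 20.8451*g^3 + 26.8856*g^2 - 28.9193*g + 8.8555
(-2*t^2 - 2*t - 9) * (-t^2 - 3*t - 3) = 2*t^4 + 8*t^3 + 21*t^2 + 33*t + 27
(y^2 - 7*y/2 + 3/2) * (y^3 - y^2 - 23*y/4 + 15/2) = y^5 - 9*y^4/2 - 3*y^3/4 + 209*y^2/8 - 279*y/8 + 45/4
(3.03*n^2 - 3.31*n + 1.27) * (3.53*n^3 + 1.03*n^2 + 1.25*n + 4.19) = 10.6959*n^5 - 8.5634*n^4 + 4.8613*n^3 + 9.8663*n^2 - 12.2814*n + 5.3213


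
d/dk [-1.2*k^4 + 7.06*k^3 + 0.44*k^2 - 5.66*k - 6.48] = -4.8*k^3 + 21.18*k^2 + 0.88*k - 5.66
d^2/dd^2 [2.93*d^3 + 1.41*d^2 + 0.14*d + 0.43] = 17.58*d + 2.82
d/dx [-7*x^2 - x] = -14*x - 1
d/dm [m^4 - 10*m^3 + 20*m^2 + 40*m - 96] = 4*m^3 - 30*m^2 + 40*m + 40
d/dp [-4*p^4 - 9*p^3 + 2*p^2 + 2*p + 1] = -16*p^3 - 27*p^2 + 4*p + 2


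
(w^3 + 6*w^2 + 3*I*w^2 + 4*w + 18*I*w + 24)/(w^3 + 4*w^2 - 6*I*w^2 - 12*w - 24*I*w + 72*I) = (w^2 + 3*I*w + 4)/(w^2 + w*(-2 - 6*I) + 12*I)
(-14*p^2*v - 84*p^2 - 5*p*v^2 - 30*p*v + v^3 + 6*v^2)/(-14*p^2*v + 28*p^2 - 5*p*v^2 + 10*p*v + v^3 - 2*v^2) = (v + 6)/(v - 2)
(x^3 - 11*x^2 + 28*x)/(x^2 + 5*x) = (x^2 - 11*x + 28)/(x + 5)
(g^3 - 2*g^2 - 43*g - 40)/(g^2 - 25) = (g^2 - 7*g - 8)/(g - 5)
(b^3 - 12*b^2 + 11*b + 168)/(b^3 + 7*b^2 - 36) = (b^2 - 15*b + 56)/(b^2 + 4*b - 12)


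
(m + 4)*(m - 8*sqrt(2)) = m^2 - 8*sqrt(2)*m + 4*m - 32*sqrt(2)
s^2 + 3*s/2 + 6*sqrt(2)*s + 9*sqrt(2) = (s + 3/2)*(s + 6*sqrt(2))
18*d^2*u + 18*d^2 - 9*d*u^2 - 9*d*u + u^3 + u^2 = (-6*d + u)*(-3*d + u)*(u + 1)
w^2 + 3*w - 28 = (w - 4)*(w + 7)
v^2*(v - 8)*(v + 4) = v^4 - 4*v^3 - 32*v^2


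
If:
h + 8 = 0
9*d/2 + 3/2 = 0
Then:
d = -1/3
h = -8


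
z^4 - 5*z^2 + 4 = (z - 2)*(z - 1)*(z + 1)*(z + 2)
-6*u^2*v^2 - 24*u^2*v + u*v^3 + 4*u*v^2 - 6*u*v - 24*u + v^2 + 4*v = (-6*u + v)*(v + 4)*(u*v + 1)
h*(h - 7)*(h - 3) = h^3 - 10*h^2 + 21*h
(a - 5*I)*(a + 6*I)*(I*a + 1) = I*a^3 + 31*I*a + 30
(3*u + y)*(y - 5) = 3*u*y - 15*u + y^2 - 5*y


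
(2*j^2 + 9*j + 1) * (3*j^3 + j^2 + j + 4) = 6*j^5 + 29*j^4 + 14*j^3 + 18*j^2 + 37*j + 4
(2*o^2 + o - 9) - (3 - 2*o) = 2*o^2 + 3*o - 12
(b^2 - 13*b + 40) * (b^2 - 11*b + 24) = b^4 - 24*b^3 + 207*b^2 - 752*b + 960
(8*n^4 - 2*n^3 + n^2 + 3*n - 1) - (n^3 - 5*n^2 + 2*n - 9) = 8*n^4 - 3*n^3 + 6*n^2 + n + 8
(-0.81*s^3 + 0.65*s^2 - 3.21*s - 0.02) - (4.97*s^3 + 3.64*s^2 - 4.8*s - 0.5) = -5.78*s^3 - 2.99*s^2 + 1.59*s + 0.48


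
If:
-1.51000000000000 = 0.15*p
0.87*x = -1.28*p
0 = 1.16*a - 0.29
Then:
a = 0.25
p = -10.07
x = 14.81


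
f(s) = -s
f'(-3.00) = -1.00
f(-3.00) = 3.00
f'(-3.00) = -1.00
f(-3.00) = 3.00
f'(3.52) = -1.00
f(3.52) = -3.52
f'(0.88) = -1.00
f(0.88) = -0.88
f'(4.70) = -1.00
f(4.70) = -4.70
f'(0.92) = -1.00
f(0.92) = -0.92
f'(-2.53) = -1.00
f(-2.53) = 2.53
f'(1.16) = -1.00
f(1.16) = -1.16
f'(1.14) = -1.00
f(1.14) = -1.14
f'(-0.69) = -1.00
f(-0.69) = 0.69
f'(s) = -1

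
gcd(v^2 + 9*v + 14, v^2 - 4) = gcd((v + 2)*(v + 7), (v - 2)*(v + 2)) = v + 2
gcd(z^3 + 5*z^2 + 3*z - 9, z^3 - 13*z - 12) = z + 3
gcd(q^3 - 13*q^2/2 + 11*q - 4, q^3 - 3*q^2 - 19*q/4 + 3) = q^2 - 9*q/2 + 2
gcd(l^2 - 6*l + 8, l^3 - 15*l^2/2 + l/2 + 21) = l - 2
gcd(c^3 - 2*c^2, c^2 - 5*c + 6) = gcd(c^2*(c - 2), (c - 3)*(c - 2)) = c - 2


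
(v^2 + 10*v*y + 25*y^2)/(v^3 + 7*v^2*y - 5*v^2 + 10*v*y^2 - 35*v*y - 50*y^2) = (v + 5*y)/(v^2 + 2*v*y - 5*v - 10*y)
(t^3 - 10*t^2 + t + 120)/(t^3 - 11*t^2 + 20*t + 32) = (t^2 - 2*t - 15)/(t^2 - 3*t - 4)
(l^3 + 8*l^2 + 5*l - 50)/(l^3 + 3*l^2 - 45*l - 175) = (l - 2)/(l - 7)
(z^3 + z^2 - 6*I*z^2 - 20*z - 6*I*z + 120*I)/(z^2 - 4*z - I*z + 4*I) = (z^2 + z*(5 - 6*I) - 30*I)/(z - I)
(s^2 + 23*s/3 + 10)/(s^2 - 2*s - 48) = (s + 5/3)/(s - 8)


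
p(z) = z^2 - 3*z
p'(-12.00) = -27.00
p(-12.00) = 180.00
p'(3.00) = 3.00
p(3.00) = 0.00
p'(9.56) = 16.12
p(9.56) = 62.71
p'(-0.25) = -3.50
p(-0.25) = 0.81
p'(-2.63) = -8.26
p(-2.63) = 14.81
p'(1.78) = 0.56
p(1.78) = -2.17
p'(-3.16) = -9.32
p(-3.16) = 19.47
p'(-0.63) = -4.26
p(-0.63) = 2.29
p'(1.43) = -0.14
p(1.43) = -2.25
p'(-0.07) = -3.14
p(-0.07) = 0.21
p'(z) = 2*z - 3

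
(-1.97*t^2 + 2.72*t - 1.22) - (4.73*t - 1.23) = -1.97*t^2 - 2.01*t + 0.01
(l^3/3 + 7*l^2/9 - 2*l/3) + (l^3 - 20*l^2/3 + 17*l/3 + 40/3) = 4*l^3/3 - 53*l^2/9 + 5*l + 40/3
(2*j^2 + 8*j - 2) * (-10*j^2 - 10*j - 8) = -20*j^4 - 100*j^3 - 76*j^2 - 44*j + 16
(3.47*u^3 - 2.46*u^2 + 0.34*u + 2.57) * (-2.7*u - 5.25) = -9.369*u^4 - 11.5755*u^3 + 11.997*u^2 - 8.724*u - 13.4925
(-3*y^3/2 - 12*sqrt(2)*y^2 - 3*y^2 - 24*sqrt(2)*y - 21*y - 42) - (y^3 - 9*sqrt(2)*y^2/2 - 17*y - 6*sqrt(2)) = -5*y^3/2 - 15*sqrt(2)*y^2/2 - 3*y^2 - 24*sqrt(2)*y - 4*y - 42 + 6*sqrt(2)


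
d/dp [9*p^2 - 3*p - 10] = 18*p - 3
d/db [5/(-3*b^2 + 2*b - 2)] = 10*(3*b - 1)/(3*b^2 - 2*b + 2)^2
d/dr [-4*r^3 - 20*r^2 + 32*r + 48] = -12*r^2 - 40*r + 32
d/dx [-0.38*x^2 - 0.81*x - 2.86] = -0.76*x - 0.81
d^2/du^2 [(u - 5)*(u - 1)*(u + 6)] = 6*u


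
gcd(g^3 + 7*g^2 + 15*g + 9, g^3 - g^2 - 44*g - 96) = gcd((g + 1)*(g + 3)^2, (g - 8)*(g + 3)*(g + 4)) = g + 3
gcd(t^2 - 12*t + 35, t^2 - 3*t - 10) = t - 5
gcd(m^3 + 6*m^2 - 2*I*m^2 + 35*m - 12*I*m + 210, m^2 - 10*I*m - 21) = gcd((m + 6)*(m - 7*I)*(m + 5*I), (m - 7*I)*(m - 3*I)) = m - 7*I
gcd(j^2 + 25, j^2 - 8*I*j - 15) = j - 5*I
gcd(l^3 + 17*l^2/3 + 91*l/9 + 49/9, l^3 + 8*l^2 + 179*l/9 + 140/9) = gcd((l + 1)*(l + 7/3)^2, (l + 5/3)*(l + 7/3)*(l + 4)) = l + 7/3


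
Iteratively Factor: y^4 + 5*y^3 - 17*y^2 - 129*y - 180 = (y + 4)*(y^3 + y^2 - 21*y - 45) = (y + 3)*(y + 4)*(y^2 - 2*y - 15) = (y - 5)*(y + 3)*(y + 4)*(y + 3)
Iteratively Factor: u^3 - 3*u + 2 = (u + 2)*(u^2 - 2*u + 1) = (u - 1)*(u + 2)*(u - 1)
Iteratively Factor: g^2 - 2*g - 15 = (g + 3)*(g - 5)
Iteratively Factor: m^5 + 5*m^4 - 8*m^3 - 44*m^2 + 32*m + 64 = (m - 2)*(m^4 + 7*m^3 + 6*m^2 - 32*m - 32) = (m - 2)^2*(m^3 + 9*m^2 + 24*m + 16) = (m - 2)^2*(m + 4)*(m^2 + 5*m + 4) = (m - 2)^2*(m + 4)^2*(m + 1)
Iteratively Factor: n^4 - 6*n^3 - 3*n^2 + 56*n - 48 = (n - 4)*(n^3 - 2*n^2 - 11*n + 12) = (n - 4)*(n + 3)*(n^2 - 5*n + 4) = (n - 4)*(n - 1)*(n + 3)*(n - 4)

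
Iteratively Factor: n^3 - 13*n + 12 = (n - 1)*(n^2 + n - 12) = (n - 3)*(n - 1)*(n + 4)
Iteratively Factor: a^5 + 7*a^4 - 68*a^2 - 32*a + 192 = (a + 3)*(a^4 + 4*a^3 - 12*a^2 - 32*a + 64) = (a - 2)*(a + 3)*(a^3 + 6*a^2 - 32) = (a - 2)*(a + 3)*(a + 4)*(a^2 + 2*a - 8) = (a - 2)^2*(a + 3)*(a + 4)*(a + 4)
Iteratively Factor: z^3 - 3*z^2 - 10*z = (z)*(z^2 - 3*z - 10) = z*(z - 5)*(z + 2)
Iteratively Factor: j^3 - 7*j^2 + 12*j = (j - 4)*(j^2 - 3*j) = j*(j - 4)*(j - 3)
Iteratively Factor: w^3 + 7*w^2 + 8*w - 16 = (w + 4)*(w^2 + 3*w - 4) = (w - 1)*(w + 4)*(w + 4)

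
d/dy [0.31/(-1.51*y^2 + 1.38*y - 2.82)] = (0.9362*y - 0.4278)/(1.51*y^2 - 1.38*y + 2.82)^2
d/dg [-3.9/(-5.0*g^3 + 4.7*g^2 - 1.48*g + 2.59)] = (-58.5*g^2 + 36.66*g - 5.772)/(5.0*g^3 - 4.7*g^2 + 1.48*g - 2.59)^2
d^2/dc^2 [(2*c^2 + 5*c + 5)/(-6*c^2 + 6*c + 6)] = 7*(-c^3 - 3*c^2 - 1)/(3*(c^6 - 3*c^5 + 5*c^3 - 3*c - 1))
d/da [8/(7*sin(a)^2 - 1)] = -224*sin(2*a)/(7*cos(2*a) - 5)^2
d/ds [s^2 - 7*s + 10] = 2*s - 7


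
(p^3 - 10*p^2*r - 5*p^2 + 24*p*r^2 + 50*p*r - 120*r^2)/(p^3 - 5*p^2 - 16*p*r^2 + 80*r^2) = (p - 6*r)/(p + 4*r)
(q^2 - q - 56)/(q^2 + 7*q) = (q - 8)/q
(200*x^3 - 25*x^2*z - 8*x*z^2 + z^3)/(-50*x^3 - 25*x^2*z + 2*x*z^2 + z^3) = (-8*x + z)/(2*x + z)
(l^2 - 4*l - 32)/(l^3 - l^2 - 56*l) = (l + 4)/(l*(l + 7))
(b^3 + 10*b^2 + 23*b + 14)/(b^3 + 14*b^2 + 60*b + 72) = (b^2 + 8*b + 7)/(b^2 + 12*b + 36)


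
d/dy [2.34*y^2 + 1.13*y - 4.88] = 4.68*y + 1.13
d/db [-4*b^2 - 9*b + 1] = -8*b - 9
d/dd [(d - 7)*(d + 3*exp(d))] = d + (d - 7)*(3*exp(d) + 1) + 3*exp(d)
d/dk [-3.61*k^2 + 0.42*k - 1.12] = 0.42 - 7.22*k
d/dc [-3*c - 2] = -3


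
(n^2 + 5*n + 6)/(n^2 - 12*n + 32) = (n^2 + 5*n + 6)/(n^2 - 12*n + 32)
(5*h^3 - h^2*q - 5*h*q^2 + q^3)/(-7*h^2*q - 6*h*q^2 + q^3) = (5*h^2 - 6*h*q + q^2)/(q*(-7*h + q))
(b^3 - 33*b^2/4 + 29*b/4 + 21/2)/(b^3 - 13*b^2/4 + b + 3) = (b - 7)/(b - 2)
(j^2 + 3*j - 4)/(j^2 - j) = (j + 4)/j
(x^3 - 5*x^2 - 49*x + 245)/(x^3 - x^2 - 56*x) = (x^2 - 12*x + 35)/(x*(x - 8))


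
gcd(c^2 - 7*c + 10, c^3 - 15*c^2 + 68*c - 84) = c - 2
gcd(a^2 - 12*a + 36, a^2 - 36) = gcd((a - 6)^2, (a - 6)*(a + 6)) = a - 6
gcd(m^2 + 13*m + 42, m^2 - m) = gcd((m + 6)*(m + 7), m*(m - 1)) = 1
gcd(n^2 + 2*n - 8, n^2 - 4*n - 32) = n + 4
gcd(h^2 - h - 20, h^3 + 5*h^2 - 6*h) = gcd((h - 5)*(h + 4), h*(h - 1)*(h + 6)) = 1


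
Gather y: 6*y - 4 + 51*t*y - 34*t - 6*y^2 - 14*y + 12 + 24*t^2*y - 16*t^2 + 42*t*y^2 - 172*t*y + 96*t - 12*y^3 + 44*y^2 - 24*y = -16*t^2 + 62*t - 12*y^3 + y^2*(42*t + 38) + y*(24*t^2 - 121*t - 32) + 8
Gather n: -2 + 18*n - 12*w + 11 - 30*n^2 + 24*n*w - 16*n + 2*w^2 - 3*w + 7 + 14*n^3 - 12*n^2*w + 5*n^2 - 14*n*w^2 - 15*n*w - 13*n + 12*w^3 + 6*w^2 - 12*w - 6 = 14*n^3 + n^2*(-12*w - 25) + n*(-14*w^2 + 9*w - 11) + 12*w^3 + 8*w^2 - 27*w + 10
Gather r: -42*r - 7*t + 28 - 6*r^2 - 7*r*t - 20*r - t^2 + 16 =-6*r^2 + r*(-7*t - 62) - t^2 - 7*t + 44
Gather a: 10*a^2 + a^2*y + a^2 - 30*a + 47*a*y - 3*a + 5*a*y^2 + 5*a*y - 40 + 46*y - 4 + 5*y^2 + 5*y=a^2*(y + 11) + a*(5*y^2 + 52*y - 33) + 5*y^2 + 51*y - 44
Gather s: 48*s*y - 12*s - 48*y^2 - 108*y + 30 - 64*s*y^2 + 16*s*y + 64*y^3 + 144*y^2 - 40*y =s*(-64*y^2 + 64*y - 12) + 64*y^3 + 96*y^2 - 148*y + 30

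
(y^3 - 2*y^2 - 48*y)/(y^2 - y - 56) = y*(y + 6)/(y + 7)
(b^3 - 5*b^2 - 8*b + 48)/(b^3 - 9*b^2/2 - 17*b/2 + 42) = 2*(b - 4)/(2*b - 7)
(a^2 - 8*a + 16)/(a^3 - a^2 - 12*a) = (a - 4)/(a*(a + 3))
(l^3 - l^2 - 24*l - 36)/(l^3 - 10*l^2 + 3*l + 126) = (l + 2)/(l - 7)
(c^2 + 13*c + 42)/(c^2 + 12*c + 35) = (c + 6)/(c + 5)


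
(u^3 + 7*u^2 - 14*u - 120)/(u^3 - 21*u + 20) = (u + 6)/(u - 1)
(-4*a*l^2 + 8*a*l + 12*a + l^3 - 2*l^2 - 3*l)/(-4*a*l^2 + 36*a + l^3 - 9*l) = (l + 1)/(l + 3)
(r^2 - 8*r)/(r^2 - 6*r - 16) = r/(r + 2)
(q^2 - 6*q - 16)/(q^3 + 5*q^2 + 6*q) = (q - 8)/(q*(q + 3))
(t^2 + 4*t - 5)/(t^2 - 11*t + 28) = (t^2 + 4*t - 5)/(t^2 - 11*t + 28)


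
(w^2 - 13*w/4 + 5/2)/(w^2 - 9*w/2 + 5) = (4*w - 5)/(2*(2*w - 5))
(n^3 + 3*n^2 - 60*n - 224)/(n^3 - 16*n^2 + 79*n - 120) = (n^2 + 11*n + 28)/(n^2 - 8*n + 15)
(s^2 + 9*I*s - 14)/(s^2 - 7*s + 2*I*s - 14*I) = (s + 7*I)/(s - 7)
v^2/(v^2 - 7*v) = v/(v - 7)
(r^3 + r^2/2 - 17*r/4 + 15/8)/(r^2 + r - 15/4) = r - 1/2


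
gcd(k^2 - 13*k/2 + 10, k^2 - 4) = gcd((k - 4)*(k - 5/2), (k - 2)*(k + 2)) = 1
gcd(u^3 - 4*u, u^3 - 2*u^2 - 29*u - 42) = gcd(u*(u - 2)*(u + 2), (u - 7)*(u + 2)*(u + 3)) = u + 2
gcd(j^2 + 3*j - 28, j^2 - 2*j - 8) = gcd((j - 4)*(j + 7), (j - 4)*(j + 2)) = j - 4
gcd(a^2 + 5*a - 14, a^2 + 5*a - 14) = a^2 + 5*a - 14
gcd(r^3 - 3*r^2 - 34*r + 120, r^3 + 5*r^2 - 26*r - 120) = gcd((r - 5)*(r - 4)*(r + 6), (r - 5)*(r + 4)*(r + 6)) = r^2 + r - 30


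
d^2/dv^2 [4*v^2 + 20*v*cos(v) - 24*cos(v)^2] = -20*v*cos(v) - 96*sin(v)^2 - 40*sin(v) + 56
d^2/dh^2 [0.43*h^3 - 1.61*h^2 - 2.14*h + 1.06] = 2.58*h - 3.22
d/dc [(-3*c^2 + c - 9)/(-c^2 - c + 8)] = (4*c^2 - 66*c - 1)/(c^4 + 2*c^3 - 15*c^2 - 16*c + 64)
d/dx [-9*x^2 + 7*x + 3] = 7 - 18*x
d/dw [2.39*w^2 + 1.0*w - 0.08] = 4.78*w + 1.0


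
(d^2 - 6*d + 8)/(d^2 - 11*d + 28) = (d - 2)/(d - 7)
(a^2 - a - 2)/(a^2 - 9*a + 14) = (a + 1)/(a - 7)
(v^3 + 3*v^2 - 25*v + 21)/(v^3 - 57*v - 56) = (v^2 - 4*v + 3)/(v^2 - 7*v - 8)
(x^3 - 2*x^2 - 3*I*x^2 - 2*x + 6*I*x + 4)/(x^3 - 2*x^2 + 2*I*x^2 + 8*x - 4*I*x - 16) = (x - I)/(x + 4*I)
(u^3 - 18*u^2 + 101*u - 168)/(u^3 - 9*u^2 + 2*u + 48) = (u - 7)/(u + 2)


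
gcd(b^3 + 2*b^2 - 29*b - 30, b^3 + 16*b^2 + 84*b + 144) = b + 6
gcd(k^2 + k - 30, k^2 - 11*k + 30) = k - 5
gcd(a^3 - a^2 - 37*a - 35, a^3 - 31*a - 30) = a^2 + 6*a + 5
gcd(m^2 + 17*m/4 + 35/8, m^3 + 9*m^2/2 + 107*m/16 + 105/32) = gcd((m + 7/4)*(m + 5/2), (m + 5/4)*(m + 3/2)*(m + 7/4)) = m + 7/4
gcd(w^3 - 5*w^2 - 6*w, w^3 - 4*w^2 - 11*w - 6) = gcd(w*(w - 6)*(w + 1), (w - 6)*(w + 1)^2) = w^2 - 5*w - 6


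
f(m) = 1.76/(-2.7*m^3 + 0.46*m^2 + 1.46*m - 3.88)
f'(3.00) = 0.03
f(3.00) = -0.03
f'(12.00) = 0.00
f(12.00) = -0.00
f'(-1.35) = 9.63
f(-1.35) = 1.08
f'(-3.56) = 0.01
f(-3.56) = 0.01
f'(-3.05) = 0.03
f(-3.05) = 0.02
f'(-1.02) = 3.39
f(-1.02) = -0.87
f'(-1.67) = 0.70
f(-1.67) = 0.23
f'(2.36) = 0.07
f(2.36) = -0.05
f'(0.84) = 0.40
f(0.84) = -0.45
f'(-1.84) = 0.35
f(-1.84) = 0.15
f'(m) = 1.76*(8.1*m^2 - 0.92*m - 1.46)/(-2.7*m^3 + 0.46*m^2 + 1.46*m - 3.88)^2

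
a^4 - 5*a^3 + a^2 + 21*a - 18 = (a - 3)^2*(a - 1)*(a + 2)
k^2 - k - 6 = (k - 3)*(k + 2)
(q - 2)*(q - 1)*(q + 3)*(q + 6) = q^4 + 6*q^3 - 7*q^2 - 36*q + 36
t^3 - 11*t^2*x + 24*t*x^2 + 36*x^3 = (t - 6*x)^2*(t + x)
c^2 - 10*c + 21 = (c - 7)*(c - 3)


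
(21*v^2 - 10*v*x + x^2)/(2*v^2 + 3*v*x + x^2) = (21*v^2 - 10*v*x + x^2)/(2*v^2 + 3*v*x + x^2)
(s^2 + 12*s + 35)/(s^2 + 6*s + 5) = (s + 7)/(s + 1)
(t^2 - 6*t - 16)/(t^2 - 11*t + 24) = (t + 2)/(t - 3)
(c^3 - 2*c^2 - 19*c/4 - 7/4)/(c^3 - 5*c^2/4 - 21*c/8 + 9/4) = 2*(4*c^3 - 8*c^2 - 19*c - 7)/(8*c^3 - 10*c^2 - 21*c + 18)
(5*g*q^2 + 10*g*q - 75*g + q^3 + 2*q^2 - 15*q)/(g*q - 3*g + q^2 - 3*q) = (5*g*q + 25*g + q^2 + 5*q)/(g + q)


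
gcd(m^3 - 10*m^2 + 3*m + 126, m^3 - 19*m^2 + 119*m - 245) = m - 7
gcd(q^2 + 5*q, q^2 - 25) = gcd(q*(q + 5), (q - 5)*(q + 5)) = q + 5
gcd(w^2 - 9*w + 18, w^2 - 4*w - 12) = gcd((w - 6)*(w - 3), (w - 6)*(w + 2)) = w - 6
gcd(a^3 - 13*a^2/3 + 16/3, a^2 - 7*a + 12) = a - 4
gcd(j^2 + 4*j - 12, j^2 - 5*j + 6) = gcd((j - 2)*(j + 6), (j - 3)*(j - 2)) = j - 2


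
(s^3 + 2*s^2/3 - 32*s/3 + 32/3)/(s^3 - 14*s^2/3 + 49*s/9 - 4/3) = 3*(s^2 + 2*s - 8)/(3*s^2 - 10*s + 3)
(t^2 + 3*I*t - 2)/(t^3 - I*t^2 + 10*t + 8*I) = 1/(t - 4*I)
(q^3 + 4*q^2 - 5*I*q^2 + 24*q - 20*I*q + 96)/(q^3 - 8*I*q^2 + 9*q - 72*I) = (q + 4)/(q - 3*I)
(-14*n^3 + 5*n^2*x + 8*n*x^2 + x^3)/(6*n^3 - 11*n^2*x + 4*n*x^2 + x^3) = (14*n^2 + 9*n*x + x^2)/(-6*n^2 + 5*n*x + x^2)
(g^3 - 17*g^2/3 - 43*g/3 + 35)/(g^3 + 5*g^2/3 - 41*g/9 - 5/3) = 3*(g - 7)/(3*g + 1)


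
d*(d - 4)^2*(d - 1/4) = d^4 - 33*d^3/4 + 18*d^2 - 4*d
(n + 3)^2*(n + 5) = n^3 + 11*n^2 + 39*n + 45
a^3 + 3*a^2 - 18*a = a*(a - 3)*(a + 6)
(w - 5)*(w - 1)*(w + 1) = w^3 - 5*w^2 - w + 5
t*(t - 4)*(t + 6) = t^3 + 2*t^2 - 24*t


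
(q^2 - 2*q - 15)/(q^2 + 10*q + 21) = (q - 5)/(q + 7)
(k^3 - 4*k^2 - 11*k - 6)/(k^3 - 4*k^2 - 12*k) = (k^2 + 2*k + 1)/(k*(k + 2))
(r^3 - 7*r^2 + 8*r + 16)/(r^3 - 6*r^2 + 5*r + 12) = (r - 4)/(r - 3)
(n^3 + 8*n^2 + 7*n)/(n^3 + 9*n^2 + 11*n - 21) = n*(n + 1)/(n^2 + 2*n - 3)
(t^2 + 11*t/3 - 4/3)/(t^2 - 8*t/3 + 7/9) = 3*(t + 4)/(3*t - 7)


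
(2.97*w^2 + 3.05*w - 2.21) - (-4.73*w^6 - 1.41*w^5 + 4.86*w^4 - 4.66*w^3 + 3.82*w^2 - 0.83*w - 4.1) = 4.73*w^6 + 1.41*w^5 - 4.86*w^4 + 4.66*w^3 - 0.85*w^2 + 3.88*w + 1.89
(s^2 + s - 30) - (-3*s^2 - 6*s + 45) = 4*s^2 + 7*s - 75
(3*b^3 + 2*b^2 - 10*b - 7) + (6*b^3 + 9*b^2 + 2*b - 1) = 9*b^3 + 11*b^2 - 8*b - 8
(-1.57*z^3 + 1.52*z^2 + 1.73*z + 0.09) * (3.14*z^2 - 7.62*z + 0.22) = -4.9298*z^5 + 16.7362*z^4 - 6.4956*z^3 - 12.5656*z^2 - 0.3052*z + 0.0198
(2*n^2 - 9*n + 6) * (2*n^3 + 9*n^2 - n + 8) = 4*n^5 - 71*n^3 + 79*n^2 - 78*n + 48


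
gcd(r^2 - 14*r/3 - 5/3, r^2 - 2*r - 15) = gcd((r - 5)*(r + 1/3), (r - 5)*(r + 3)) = r - 5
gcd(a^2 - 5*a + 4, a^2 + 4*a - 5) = a - 1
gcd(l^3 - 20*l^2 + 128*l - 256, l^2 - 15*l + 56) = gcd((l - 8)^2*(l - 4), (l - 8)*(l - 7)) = l - 8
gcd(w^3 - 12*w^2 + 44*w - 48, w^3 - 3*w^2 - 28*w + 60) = w^2 - 8*w + 12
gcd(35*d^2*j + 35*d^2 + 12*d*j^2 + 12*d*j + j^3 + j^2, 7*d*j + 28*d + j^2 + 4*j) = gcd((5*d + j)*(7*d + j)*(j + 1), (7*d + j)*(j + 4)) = 7*d + j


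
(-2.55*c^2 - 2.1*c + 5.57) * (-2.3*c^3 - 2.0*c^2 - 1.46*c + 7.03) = 5.865*c^5 + 9.93*c^4 - 4.888*c^3 - 26.0005*c^2 - 22.8952*c + 39.1571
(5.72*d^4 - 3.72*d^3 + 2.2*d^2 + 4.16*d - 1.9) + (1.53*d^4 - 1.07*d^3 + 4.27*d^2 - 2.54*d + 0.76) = 7.25*d^4 - 4.79*d^3 + 6.47*d^2 + 1.62*d - 1.14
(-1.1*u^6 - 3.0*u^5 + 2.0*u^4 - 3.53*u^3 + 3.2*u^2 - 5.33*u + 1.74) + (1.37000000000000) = -1.1*u^6 - 3.0*u^5 + 2.0*u^4 - 3.53*u^3 + 3.2*u^2 - 5.33*u + 3.11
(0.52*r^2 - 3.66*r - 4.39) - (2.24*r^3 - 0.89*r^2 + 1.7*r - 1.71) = -2.24*r^3 + 1.41*r^2 - 5.36*r - 2.68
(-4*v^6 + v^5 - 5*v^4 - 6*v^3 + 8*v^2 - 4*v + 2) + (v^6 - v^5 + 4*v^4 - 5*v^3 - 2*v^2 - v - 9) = -3*v^6 - v^4 - 11*v^3 + 6*v^2 - 5*v - 7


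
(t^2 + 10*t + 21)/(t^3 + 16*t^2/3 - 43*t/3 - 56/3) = 3*(t + 3)/(3*t^2 - 5*t - 8)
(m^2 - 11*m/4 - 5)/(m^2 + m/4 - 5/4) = (m - 4)/(m - 1)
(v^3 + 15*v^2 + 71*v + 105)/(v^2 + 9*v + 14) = (v^2 + 8*v + 15)/(v + 2)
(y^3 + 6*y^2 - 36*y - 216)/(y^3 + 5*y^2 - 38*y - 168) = (y^2 + 12*y + 36)/(y^2 + 11*y + 28)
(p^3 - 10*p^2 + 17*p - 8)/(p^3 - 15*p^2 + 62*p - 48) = (p - 1)/(p - 6)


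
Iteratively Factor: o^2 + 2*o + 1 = (o + 1)*(o + 1)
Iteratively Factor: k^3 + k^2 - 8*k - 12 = (k + 2)*(k^2 - k - 6) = (k + 2)^2*(k - 3)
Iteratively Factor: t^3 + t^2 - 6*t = (t)*(t^2 + t - 6) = t*(t - 2)*(t + 3)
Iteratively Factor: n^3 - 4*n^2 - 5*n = (n - 5)*(n^2 + n) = (n - 5)*(n + 1)*(n)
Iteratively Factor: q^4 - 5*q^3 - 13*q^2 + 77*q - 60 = (q - 1)*(q^3 - 4*q^2 - 17*q + 60) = (q - 3)*(q - 1)*(q^2 - q - 20) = (q - 5)*(q - 3)*(q - 1)*(q + 4)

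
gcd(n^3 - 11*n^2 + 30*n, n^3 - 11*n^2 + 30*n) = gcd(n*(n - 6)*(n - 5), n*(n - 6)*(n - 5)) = n^3 - 11*n^2 + 30*n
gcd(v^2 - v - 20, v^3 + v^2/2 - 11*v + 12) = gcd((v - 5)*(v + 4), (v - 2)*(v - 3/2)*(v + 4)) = v + 4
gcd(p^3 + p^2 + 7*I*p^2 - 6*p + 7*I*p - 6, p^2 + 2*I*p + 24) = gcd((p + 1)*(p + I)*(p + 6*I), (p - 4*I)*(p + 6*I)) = p + 6*I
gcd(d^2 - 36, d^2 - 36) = d^2 - 36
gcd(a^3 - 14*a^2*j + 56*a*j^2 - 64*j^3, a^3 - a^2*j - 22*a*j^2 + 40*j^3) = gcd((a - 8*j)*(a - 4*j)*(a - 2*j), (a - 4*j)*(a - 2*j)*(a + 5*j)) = a^2 - 6*a*j + 8*j^2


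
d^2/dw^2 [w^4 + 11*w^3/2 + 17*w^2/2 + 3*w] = 12*w^2 + 33*w + 17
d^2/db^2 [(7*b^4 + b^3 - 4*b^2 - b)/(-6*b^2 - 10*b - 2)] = (-63*b^6 - 315*b^5 - 588*b^4 - 353*b^3 - 93*b^2 - 12*b - 1)/(27*b^6 + 135*b^5 + 252*b^4 + 215*b^3 + 84*b^2 + 15*b + 1)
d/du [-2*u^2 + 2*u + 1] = 2 - 4*u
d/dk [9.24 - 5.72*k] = -5.72000000000000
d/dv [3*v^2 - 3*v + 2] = 6*v - 3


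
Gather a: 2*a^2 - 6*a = 2*a^2 - 6*a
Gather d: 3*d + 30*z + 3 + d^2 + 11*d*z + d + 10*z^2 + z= d^2 + d*(11*z + 4) + 10*z^2 + 31*z + 3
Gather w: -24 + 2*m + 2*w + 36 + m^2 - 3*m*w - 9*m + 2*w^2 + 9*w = m^2 - 7*m + 2*w^2 + w*(11 - 3*m) + 12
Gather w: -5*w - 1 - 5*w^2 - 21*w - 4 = -5*w^2 - 26*w - 5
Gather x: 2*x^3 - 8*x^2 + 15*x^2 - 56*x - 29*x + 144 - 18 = 2*x^3 + 7*x^2 - 85*x + 126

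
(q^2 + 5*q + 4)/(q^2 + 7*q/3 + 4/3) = 3*(q + 4)/(3*q + 4)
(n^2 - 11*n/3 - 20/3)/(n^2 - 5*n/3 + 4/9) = 3*(3*n^2 - 11*n - 20)/(9*n^2 - 15*n + 4)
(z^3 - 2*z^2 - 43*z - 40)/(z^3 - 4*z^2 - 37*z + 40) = (z + 1)/(z - 1)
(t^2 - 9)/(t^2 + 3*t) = (t - 3)/t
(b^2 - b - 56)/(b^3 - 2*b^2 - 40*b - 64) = (b + 7)/(b^2 + 6*b + 8)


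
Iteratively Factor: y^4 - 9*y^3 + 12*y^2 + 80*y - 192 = (y - 4)*(y^3 - 5*y^2 - 8*y + 48) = (y - 4)^2*(y^2 - y - 12) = (y - 4)^3*(y + 3)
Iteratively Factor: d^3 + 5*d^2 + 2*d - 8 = (d + 4)*(d^2 + d - 2) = (d - 1)*(d + 4)*(d + 2)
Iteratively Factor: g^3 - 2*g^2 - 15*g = (g)*(g^2 - 2*g - 15) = g*(g - 5)*(g + 3)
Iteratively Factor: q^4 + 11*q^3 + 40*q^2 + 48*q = (q + 3)*(q^3 + 8*q^2 + 16*q) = (q + 3)*(q + 4)*(q^2 + 4*q) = (q + 3)*(q + 4)^2*(q)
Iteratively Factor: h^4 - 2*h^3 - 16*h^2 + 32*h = (h + 4)*(h^3 - 6*h^2 + 8*h) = (h - 2)*(h + 4)*(h^2 - 4*h) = (h - 4)*(h - 2)*(h + 4)*(h)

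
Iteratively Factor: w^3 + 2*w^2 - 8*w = (w - 2)*(w^2 + 4*w) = (w - 2)*(w + 4)*(w)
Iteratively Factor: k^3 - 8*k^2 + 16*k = (k - 4)*(k^2 - 4*k) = k*(k - 4)*(k - 4)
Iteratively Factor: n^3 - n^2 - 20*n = (n - 5)*(n^2 + 4*n) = (n - 5)*(n + 4)*(n)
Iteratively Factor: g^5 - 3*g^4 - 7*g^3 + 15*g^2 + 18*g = (g - 3)*(g^4 - 7*g^2 - 6*g) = (g - 3)^2*(g^3 + 3*g^2 + 2*g) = (g - 3)^2*(g + 2)*(g^2 + g) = (g - 3)^2*(g + 1)*(g + 2)*(g)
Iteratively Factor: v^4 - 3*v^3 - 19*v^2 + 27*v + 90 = (v + 2)*(v^3 - 5*v^2 - 9*v + 45) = (v - 3)*(v + 2)*(v^2 - 2*v - 15) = (v - 3)*(v + 2)*(v + 3)*(v - 5)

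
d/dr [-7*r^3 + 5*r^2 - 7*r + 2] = -21*r^2 + 10*r - 7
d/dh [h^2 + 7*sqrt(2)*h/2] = 2*h + 7*sqrt(2)/2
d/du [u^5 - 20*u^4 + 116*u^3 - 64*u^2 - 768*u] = 5*u^4 - 80*u^3 + 348*u^2 - 128*u - 768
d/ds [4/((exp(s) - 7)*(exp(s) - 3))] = 8*(5 - exp(s))*exp(s)/(exp(4*s) - 20*exp(3*s) + 142*exp(2*s) - 420*exp(s) + 441)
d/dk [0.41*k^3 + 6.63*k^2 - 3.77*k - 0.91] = 1.23*k^2 + 13.26*k - 3.77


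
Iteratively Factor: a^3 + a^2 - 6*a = (a + 3)*(a^2 - 2*a) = a*(a + 3)*(a - 2)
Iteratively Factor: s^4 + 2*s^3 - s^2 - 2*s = (s - 1)*(s^3 + 3*s^2 + 2*s) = (s - 1)*(s + 2)*(s^2 + s) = s*(s - 1)*(s + 2)*(s + 1)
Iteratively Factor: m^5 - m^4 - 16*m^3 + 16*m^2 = (m)*(m^4 - m^3 - 16*m^2 + 16*m) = m*(m - 4)*(m^3 + 3*m^2 - 4*m) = m*(m - 4)*(m - 1)*(m^2 + 4*m) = m^2*(m - 4)*(m - 1)*(m + 4)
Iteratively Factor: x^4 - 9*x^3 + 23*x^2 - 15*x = (x - 1)*(x^3 - 8*x^2 + 15*x) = (x - 3)*(x - 1)*(x^2 - 5*x) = x*(x - 3)*(x - 1)*(x - 5)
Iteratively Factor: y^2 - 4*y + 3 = (y - 1)*(y - 3)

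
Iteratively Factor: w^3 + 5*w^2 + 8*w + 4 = (w + 2)*(w^2 + 3*w + 2) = (w + 2)^2*(w + 1)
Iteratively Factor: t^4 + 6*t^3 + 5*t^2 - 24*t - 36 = (t + 3)*(t^3 + 3*t^2 - 4*t - 12) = (t - 2)*(t + 3)*(t^2 + 5*t + 6) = (t - 2)*(t + 3)^2*(t + 2)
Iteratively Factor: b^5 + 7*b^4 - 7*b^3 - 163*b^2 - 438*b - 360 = (b - 5)*(b^4 + 12*b^3 + 53*b^2 + 102*b + 72) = (b - 5)*(b + 3)*(b^3 + 9*b^2 + 26*b + 24) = (b - 5)*(b + 2)*(b + 3)*(b^2 + 7*b + 12) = (b - 5)*(b + 2)*(b + 3)^2*(b + 4)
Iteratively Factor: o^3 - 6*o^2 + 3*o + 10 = (o - 2)*(o^2 - 4*o - 5) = (o - 5)*(o - 2)*(o + 1)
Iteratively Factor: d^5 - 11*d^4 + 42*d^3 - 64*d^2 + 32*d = (d)*(d^4 - 11*d^3 + 42*d^2 - 64*d + 32) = d*(d - 2)*(d^3 - 9*d^2 + 24*d - 16) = d*(d - 4)*(d - 2)*(d^2 - 5*d + 4) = d*(d - 4)*(d - 2)*(d - 1)*(d - 4)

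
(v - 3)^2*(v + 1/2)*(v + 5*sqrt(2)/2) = v^4 - 11*v^3/2 + 5*sqrt(2)*v^3/2 - 55*sqrt(2)*v^2/4 + 6*v^2 + 9*v/2 + 15*sqrt(2)*v + 45*sqrt(2)/4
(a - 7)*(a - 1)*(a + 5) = a^3 - 3*a^2 - 33*a + 35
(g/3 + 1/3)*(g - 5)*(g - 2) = g^3/3 - 2*g^2 + g + 10/3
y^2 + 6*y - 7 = (y - 1)*(y + 7)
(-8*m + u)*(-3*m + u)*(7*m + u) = 168*m^3 - 53*m^2*u - 4*m*u^2 + u^3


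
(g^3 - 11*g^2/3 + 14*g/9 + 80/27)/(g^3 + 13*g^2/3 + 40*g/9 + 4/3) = (9*g^2 - 39*g + 40)/(3*(3*g^2 + 11*g + 6))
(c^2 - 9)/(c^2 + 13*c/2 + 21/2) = 2*(c - 3)/(2*c + 7)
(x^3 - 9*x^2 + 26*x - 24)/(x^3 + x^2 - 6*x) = (x^2 - 7*x + 12)/(x*(x + 3))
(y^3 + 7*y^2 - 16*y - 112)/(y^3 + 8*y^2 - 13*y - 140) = (y + 4)/(y + 5)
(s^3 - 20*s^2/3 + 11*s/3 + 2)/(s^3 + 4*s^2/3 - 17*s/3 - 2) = (s^2 - 7*s + 6)/(s^2 + s - 6)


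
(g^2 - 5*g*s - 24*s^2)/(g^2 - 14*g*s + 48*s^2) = (-g - 3*s)/(-g + 6*s)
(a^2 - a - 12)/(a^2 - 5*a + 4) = (a + 3)/(a - 1)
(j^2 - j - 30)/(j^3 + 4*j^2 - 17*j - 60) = (j - 6)/(j^2 - j - 12)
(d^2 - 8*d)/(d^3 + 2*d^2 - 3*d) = (d - 8)/(d^2 + 2*d - 3)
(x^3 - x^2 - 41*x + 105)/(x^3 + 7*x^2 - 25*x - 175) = (x - 3)/(x + 5)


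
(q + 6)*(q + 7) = q^2 + 13*q + 42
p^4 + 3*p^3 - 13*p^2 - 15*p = p*(p - 3)*(p + 1)*(p + 5)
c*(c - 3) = c^2 - 3*c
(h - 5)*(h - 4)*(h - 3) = h^3 - 12*h^2 + 47*h - 60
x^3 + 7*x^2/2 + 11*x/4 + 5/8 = (x + 1/2)^2*(x + 5/2)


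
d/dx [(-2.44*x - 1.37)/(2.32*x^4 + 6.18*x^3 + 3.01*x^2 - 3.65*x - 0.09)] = (16.9824*x^4 + 42.872*x^3 + 32.7442*x^2 + 8.2474*x - 4.7809)/(5.3824*x^8 + 28.6752*x^7 + 52.1588*x^6 + 20.2676*x^5 - 36.4715*x^4 - 23.0854*x^3 + 12.7807*x^2 + 0.657*x + 0.0081)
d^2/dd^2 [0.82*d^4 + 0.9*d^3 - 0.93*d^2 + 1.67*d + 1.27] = 9.84*d^2 + 5.4*d - 1.86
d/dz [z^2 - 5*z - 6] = 2*z - 5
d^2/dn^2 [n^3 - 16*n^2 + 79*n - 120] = 6*n - 32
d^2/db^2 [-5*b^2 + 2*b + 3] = -10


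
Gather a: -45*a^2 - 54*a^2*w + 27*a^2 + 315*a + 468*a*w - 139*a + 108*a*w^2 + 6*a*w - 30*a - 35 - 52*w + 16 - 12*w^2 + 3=a^2*(-54*w - 18) + a*(108*w^2 + 474*w + 146) - 12*w^2 - 52*w - 16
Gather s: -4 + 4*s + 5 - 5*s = 1 - s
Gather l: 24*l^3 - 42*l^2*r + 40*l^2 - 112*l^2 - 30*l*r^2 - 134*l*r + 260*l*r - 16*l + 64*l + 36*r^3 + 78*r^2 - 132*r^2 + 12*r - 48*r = 24*l^3 + l^2*(-42*r - 72) + l*(-30*r^2 + 126*r + 48) + 36*r^3 - 54*r^2 - 36*r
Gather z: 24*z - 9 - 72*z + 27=18 - 48*z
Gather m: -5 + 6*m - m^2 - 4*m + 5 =-m^2 + 2*m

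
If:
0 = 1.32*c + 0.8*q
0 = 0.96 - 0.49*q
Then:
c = -1.19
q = 1.96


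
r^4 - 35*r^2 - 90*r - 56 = (r - 7)*(r + 1)*(r + 2)*(r + 4)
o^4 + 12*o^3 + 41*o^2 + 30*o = o*(o + 1)*(o + 5)*(o + 6)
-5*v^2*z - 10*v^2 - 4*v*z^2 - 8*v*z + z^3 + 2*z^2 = (-5*v + z)*(v + z)*(z + 2)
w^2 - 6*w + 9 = (w - 3)^2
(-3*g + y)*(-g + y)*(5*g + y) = 15*g^3 - 17*g^2*y + g*y^2 + y^3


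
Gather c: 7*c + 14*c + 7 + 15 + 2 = 21*c + 24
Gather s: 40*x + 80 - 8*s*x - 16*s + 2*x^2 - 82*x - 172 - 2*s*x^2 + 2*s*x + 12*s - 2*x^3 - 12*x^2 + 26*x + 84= s*(-2*x^2 - 6*x - 4) - 2*x^3 - 10*x^2 - 16*x - 8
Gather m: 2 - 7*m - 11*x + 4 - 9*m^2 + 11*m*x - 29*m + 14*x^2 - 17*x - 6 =-9*m^2 + m*(11*x - 36) + 14*x^2 - 28*x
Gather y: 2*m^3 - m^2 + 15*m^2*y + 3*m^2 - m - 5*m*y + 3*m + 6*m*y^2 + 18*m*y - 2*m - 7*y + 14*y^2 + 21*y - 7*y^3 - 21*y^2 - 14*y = 2*m^3 + 2*m^2 - 7*y^3 + y^2*(6*m - 7) + y*(15*m^2 + 13*m)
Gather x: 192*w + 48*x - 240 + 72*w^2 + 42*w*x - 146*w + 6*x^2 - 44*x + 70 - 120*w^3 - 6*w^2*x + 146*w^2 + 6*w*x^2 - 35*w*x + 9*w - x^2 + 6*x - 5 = -120*w^3 + 218*w^2 + 55*w + x^2*(6*w + 5) + x*(-6*w^2 + 7*w + 10) - 175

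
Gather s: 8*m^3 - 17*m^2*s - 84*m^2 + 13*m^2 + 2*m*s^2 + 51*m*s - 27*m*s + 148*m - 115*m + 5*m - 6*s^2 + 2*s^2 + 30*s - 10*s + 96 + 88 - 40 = 8*m^3 - 71*m^2 + 38*m + s^2*(2*m - 4) + s*(-17*m^2 + 24*m + 20) + 144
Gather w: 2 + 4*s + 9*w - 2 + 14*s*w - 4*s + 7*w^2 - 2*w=7*w^2 + w*(14*s + 7)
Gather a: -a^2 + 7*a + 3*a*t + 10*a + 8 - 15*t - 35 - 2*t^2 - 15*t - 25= -a^2 + a*(3*t + 17) - 2*t^2 - 30*t - 52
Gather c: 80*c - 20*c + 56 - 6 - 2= 60*c + 48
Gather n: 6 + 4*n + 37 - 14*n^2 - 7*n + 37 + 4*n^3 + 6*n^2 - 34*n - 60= 4*n^3 - 8*n^2 - 37*n + 20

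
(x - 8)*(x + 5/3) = x^2 - 19*x/3 - 40/3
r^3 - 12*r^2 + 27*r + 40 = (r - 8)*(r - 5)*(r + 1)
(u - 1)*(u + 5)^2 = u^3 + 9*u^2 + 15*u - 25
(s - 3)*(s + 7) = s^2 + 4*s - 21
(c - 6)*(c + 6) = c^2 - 36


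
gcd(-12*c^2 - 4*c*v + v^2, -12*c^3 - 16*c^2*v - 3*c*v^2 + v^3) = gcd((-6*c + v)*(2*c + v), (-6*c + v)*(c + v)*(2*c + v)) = -12*c^2 - 4*c*v + v^2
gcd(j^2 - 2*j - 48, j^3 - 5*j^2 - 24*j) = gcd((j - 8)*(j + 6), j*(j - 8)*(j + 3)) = j - 8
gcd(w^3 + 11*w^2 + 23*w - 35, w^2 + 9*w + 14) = w + 7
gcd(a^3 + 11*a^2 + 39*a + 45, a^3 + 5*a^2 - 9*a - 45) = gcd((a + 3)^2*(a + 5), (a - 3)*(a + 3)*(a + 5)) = a^2 + 8*a + 15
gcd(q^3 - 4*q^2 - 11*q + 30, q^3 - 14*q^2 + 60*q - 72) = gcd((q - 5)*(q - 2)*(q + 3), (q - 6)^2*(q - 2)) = q - 2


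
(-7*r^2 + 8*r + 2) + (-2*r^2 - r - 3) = -9*r^2 + 7*r - 1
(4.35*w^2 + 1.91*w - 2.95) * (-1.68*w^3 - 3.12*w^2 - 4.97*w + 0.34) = -7.308*w^5 - 16.7808*w^4 - 22.6227*w^3 + 1.1903*w^2 + 15.3109*w - 1.003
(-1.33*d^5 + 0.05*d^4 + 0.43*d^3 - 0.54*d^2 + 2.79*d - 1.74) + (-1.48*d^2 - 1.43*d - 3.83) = -1.33*d^5 + 0.05*d^4 + 0.43*d^3 - 2.02*d^2 + 1.36*d - 5.57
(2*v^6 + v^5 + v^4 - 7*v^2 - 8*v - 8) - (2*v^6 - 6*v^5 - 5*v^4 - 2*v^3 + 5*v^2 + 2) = 7*v^5 + 6*v^4 + 2*v^3 - 12*v^2 - 8*v - 10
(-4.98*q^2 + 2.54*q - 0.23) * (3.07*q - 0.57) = -15.2886*q^3 + 10.6364*q^2 - 2.1539*q + 0.1311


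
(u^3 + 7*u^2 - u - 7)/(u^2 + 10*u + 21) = (u^2 - 1)/(u + 3)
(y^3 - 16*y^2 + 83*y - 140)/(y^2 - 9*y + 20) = y - 7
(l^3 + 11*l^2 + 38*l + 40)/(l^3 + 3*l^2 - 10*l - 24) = (l + 5)/(l - 3)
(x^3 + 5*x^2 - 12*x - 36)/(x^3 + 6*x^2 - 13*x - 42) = (x + 6)/(x + 7)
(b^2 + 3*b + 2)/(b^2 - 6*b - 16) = (b + 1)/(b - 8)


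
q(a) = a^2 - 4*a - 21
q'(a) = 2*a - 4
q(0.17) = -21.65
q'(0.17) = -3.66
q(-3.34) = 3.52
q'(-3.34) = -10.68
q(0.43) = -22.54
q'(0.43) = -3.14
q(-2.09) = -8.27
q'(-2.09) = -8.18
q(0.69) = -23.28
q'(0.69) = -2.62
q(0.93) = -23.86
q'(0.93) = -2.14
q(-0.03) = -20.88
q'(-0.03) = -4.06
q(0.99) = -23.98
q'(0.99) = -2.02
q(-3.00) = 0.00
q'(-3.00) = -10.00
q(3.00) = -24.00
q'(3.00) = 2.00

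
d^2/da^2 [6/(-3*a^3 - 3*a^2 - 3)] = 4*(-a^2*(3*a + 2)^2 + (3*a + 1)*(a^3 + a^2 + 1))/(a^3 + a^2 + 1)^3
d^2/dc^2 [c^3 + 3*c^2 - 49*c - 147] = 6*c + 6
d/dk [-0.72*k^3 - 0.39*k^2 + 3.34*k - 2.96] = -2.16*k^2 - 0.78*k + 3.34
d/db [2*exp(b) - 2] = 2*exp(b)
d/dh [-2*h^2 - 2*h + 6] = -4*h - 2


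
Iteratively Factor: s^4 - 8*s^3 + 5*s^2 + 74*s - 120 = (s - 2)*(s^3 - 6*s^2 - 7*s + 60) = (s - 5)*(s - 2)*(s^2 - s - 12) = (s - 5)*(s - 4)*(s - 2)*(s + 3)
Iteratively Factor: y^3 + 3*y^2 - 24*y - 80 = (y - 5)*(y^2 + 8*y + 16) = (y - 5)*(y + 4)*(y + 4)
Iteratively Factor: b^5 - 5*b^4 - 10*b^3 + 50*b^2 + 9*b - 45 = (b - 3)*(b^4 - 2*b^3 - 16*b^2 + 2*b + 15) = (b - 3)*(b - 1)*(b^3 - b^2 - 17*b - 15) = (b - 3)*(b - 1)*(b + 3)*(b^2 - 4*b - 5) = (b - 3)*(b - 1)*(b + 1)*(b + 3)*(b - 5)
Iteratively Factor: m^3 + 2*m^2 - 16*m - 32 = (m + 4)*(m^2 - 2*m - 8) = (m + 2)*(m + 4)*(m - 4)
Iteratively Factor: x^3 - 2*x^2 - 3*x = (x)*(x^2 - 2*x - 3) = x*(x - 3)*(x + 1)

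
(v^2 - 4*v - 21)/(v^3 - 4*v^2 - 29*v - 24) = (v - 7)/(v^2 - 7*v - 8)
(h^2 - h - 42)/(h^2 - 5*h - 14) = (h + 6)/(h + 2)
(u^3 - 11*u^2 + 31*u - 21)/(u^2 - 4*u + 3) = u - 7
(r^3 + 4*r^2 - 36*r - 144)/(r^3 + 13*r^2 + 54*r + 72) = (r - 6)/(r + 3)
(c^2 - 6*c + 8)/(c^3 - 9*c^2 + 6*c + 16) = (c - 4)/(c^2 - 7*c - 8)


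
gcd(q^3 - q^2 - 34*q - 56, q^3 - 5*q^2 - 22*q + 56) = q^2 - 3*q - 28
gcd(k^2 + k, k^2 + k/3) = k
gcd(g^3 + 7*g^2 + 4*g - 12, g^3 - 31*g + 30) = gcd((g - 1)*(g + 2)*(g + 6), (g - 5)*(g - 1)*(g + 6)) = g^2 + 5*g - 6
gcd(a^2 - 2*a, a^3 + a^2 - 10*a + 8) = a - 2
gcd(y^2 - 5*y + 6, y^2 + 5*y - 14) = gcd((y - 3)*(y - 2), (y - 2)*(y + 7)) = y - 2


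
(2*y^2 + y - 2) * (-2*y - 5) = -4*y^3 - 12*y^2 - y + 10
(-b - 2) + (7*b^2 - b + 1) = 7*b^2 - 2*b - 1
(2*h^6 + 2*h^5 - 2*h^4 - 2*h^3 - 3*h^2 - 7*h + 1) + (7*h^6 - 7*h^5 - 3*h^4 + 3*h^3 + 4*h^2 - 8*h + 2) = 9*h^6 - 5*h^5 - 5*h^4 + h^3 + h^2 - 15*h + 3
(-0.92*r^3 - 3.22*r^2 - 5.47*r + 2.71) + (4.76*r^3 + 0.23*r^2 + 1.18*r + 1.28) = 3.84*r^3 - 2.99*r^2 - 4.29*r + 3.99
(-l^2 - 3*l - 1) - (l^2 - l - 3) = -2*l^2 - 2*l + 2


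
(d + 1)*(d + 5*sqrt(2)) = d^2 + d + 5*sqrt(2)*d + 5*sqrt(2)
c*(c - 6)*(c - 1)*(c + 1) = c^4 - 6*c^3 - c^2 + 6*c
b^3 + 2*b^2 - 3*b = b*(b - 1)*(b + 3)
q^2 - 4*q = q*(q - 4)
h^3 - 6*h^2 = h^2*(h - 6)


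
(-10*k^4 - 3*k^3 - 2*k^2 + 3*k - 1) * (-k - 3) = 10*k^5 + 33*k^4 + 11*k^3 + 3*k^2 - 8*k + 3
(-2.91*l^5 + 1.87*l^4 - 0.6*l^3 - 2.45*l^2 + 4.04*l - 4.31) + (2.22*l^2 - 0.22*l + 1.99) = -2.91*l^5 + 1.87*l^4 - 0.6*l^3 - 0.23*l^2 + 3.82*l - 2.32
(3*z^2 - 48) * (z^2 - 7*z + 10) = 3*z^4 - 21*z^3 - 18*z^2 + 336*z - 480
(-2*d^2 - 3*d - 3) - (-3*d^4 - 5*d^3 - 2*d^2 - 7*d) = 3*d^4 + 5*d^3 + 4*d - 3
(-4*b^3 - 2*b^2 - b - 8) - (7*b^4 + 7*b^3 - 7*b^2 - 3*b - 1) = -7*b^4 - 11*b^3 + 5*b^2 + 2*b - 7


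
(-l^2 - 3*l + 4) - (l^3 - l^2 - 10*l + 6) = -l^3 + 7*l - 2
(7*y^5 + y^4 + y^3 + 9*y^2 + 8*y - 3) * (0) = 0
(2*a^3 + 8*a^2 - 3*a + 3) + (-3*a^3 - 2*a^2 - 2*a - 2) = -a^3 + 6*a^2 - 5*a + 1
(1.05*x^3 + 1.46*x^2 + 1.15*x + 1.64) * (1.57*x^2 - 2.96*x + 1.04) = 1.6485*x^5 - 0.8158*x^4 - 1.4241*x^3 + 0.6892*x^2 - 3.6584*x + 1.7056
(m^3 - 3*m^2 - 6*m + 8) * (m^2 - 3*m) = m^5 - 6*m^4 + 3*m^3 + 26*m^2 - 24*m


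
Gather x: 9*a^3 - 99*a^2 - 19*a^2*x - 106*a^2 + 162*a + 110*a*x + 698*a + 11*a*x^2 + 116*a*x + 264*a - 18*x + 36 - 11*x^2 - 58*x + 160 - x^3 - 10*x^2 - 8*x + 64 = 9*a^3 - 205*a^2 + 1124*a - x^3 + x^2*(11*a - 21) + x*(-19*a^2 + 226*a - 84) + 260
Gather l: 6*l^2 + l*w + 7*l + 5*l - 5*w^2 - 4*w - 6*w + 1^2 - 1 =6*l^2 + l*(w + 12) - 5*w^2 - 10*w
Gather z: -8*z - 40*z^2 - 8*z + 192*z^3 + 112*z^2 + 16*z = 192*z^3 + 72*z^2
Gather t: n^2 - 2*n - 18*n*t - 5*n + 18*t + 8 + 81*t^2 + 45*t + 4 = n^2 - 7*n + 81*t^2 + t*(63 - 18*n) + 12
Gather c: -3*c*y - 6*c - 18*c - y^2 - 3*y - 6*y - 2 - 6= c*(-3*y - 24) - y^2 - 9*y - 8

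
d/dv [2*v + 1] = 2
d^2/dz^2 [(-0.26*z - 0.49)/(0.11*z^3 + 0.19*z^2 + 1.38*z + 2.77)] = (-0.018876*z^5 - 0.103752*z^4 - 0.103692*z^3 + 0.398238*z^2 + 0.945978000000001*z + 0.637214000000001)/(0.001331*z^9 + 0.006897*z^8 + 0.062007*z^7 + 0.280462*z^6 + 1.125264*z^5 + 3.908415*z^4 + 9.517893*z^3 + 20.199117*z^2 + 31.765806*z + 21.253933)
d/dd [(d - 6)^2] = 2*d - 12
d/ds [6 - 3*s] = -3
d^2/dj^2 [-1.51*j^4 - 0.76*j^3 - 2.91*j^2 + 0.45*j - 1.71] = -18.12*j^2 - 4.56*j - 5.82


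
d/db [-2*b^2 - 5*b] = -4*b - 5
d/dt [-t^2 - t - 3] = -2*t - 1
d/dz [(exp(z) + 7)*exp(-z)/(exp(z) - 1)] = (-exp(2*z) - 14*exp(z) + 7)*exp(-z)/(exp(2*z) - 2*exp(z) + 1)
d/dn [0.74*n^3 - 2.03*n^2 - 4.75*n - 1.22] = 2.22*n^2 - 4.06*n - 4.75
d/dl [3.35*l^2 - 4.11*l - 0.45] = 6.7*l - 4.11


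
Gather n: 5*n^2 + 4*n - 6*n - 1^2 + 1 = 5*n^2 - 2*n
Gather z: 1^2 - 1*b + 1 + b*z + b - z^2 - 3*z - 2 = -z^2 + z*(b - 3)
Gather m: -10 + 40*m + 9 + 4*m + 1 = 44*m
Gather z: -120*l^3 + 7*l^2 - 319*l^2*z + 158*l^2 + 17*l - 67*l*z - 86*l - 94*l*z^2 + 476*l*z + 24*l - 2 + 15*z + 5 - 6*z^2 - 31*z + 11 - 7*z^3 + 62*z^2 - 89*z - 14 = -120*l^3 + 165*l^2 - 45*l - 7*z^3 + z^2*(56 - 94*l) + z*(-319*l^2 + 409*l - 105)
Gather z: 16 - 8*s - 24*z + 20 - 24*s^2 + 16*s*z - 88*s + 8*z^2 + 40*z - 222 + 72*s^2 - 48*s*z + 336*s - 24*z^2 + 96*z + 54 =48*s^2 + 240*s - 16*z^2 + z*(112 - 32*s) - 132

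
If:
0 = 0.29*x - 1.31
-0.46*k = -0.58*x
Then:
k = 5.70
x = 4.52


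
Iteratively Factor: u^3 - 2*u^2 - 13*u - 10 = (u + 2)*(u^2 - 4*u - 5) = (u - 5)*(u + 2)*(u + 1)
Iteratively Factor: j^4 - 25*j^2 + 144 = (j + 4)*(j^3 - 4*j^2 - 9*j + 36) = (j - 4)*(j + 4)*(j^2 - 9) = (j - 4)*(j - 3)*(j + 4)*(j + 3)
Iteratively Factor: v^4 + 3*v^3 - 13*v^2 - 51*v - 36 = (v + 1)*(v^3 + 2*v^2 - 15*v - 36) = (v + 1)*(v + 3)*(v^2 - v - 12) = (v - 4)*(v + 1)*(v + 3)*(v + 3)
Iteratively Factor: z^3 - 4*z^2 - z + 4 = (z - 4)*(z^2 - 1) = (z - 4)*(z - 1)*(z + 1)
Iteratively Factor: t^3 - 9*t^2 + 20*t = (t - 4)*(t^2 - 5*t) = t*(t - 4)*(t - 5)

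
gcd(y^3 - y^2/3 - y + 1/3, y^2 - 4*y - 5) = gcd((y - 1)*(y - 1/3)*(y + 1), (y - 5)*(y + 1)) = y + 1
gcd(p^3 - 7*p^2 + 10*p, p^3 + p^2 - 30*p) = p^2 - 5*p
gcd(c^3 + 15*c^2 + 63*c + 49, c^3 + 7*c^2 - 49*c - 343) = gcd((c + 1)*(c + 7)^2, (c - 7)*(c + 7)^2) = c^2 + 14*c + 49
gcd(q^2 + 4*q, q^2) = q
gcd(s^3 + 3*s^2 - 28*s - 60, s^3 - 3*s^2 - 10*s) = s^2 - 3*s - 10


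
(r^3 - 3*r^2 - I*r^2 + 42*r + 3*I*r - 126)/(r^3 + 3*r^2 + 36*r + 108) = (r^2 + r*(-3 - 7*I) + 21*I)/(r^2 + r*(3 - 6*I) - 18*I)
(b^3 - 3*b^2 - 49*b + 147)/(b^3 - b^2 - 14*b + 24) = (b^2 - 49)/(b^2 + 2*b - 8)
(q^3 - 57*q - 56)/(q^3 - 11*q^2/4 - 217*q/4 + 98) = 4*(q + 1)/(4*q - 7)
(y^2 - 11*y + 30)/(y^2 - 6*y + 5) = (y - 6)/(y - 1)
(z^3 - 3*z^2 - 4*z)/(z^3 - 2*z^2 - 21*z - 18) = z*(z - 4)/(z^2 - 3*z - 18)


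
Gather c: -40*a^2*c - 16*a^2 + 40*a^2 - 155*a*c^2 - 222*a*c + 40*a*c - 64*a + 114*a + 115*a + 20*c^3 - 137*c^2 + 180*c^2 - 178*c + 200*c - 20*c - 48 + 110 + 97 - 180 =24*a^2 + 165*a + 20*c^3 + c^2*(43 - 155*a) + c*(-40*a^2 - 182*a + 2) - 21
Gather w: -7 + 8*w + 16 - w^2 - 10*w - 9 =-w^2 - 2*w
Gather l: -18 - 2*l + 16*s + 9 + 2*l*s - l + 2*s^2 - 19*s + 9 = l*(2*s - 3) + 2*s^2 - 3*s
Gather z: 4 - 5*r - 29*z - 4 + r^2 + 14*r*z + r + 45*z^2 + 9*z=r^2 - 4*r + 45*z^2 + z*(14*r - 20)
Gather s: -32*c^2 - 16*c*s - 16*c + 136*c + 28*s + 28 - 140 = -32*c^2 + 120*c + s*(28 - 16*c) - 112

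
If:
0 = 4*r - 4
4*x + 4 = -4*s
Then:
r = 1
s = -x - 1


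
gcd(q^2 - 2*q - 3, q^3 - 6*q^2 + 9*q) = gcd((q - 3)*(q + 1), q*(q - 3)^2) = q - 3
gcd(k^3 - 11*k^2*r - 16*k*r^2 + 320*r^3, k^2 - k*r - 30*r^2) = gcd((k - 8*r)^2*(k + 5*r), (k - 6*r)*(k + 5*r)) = k + 5*r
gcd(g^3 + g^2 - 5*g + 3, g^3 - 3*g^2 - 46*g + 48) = g - 1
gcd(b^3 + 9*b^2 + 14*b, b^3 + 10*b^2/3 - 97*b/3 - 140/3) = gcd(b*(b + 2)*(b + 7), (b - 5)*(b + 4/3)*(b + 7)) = b + 7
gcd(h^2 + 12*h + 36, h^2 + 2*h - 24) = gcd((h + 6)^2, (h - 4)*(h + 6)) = h + 6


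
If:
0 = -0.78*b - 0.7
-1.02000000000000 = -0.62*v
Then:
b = -0.90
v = 1.65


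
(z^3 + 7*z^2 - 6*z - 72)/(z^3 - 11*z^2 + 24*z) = (z^2 + 10*z + 24)/(z*(z - 8))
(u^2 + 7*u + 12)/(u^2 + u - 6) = (u + 4)/(u - 2)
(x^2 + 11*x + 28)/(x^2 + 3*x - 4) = (x + 7)/(x - 1)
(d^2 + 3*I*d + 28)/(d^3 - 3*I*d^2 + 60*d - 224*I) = (d + 7*I)/(d^2 + I*d + 56)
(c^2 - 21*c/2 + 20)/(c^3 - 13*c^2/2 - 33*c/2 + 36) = (2*c - 5)/(2*c^2 + 3*c - 9)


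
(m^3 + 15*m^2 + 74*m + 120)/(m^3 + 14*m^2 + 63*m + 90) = (m + 4)/(m + 3)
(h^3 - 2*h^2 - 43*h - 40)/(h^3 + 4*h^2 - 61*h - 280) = (h + 1)/(h + 7)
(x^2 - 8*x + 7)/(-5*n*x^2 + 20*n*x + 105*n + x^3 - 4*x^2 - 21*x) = (x - 1)/(-5*n*x - 15*n + x^2 + 3*x)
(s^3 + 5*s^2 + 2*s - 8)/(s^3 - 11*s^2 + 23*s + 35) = (s^3 + 5*s^2 + 2*s - 8)/(s^3 - 11*s^2 + 23*s + 35)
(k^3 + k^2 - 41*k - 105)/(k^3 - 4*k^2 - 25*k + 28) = (k^2 + 8*k + 15)/(k^2 + 3*k - 4)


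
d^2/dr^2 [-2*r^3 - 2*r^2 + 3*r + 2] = -12*r - 4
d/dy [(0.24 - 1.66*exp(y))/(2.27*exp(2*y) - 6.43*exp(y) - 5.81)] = (3.7682*exp(2*y) - 1.0896*exp(y) + 11.1878)*exp(y)/(5.1529*exp(4*y) - 29.1922*exp(3*y) + 14.9675*exp(2*y) + 74.7166*exp(y) + 33.7561)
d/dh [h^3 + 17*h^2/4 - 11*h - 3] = 3*h^2 + 17*h/2 - 11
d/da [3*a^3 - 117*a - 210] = 9*a^2 - 117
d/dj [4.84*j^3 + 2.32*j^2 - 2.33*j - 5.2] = 14.52*j^2 + 4.64*j - 2.33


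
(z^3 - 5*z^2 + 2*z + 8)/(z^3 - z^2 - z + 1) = (z^2 - 6*z + 8)/(z^2 - 2*z + 1)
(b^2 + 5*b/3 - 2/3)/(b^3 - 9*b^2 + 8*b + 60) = (b - 1/3)/(b^2 - 11*b + 30)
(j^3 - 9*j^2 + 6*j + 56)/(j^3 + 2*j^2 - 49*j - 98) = (j - 4)/(j + 7)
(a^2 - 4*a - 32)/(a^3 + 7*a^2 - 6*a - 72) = (a - 8)/(a^2 + 3*a - 18)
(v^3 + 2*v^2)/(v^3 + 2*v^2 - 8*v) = v*(v + 2)/(v^2 + 2*v - 8)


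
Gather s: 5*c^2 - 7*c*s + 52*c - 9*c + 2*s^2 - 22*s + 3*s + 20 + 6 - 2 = 5*c^2 + 43*c + 2*s^2 + s*(-7*c - 19) + 24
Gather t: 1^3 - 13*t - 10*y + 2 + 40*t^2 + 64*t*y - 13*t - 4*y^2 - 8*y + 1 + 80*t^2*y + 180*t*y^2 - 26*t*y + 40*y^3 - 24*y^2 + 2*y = t^2*(80*y + 40) + t*(180*y^2 + 38*y - 26) + 40*y^3 - 28*y^2 - 16*y + 4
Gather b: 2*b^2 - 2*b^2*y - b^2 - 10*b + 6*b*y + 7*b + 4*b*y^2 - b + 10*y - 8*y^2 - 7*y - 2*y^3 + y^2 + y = b^2*(1 - 2*y) + b*(4*y^2 + 6*y - 4) - 2*y^3 - 7*y^2 + 4*y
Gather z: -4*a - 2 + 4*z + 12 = -4*a + 4*z + 10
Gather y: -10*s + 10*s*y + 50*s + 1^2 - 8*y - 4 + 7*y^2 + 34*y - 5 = 40*s + 7*y^2 + y*(10*s + 26) - 8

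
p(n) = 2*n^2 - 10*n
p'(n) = 4*n - 10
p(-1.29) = 16.23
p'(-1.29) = -15.16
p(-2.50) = 37.50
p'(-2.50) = -20.00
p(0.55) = -4.90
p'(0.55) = -7.80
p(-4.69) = 90.89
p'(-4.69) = -28.76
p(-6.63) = 154.21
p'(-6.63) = -36.52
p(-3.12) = 50.67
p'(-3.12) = -22.48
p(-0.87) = 10.21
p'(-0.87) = -13.48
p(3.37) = -10.99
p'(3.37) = 3.48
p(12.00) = 168.00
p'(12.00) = 38.00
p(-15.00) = 600.00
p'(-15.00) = -70.00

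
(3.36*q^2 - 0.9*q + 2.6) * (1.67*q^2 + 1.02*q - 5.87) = 5.6112*q^4 + 1.9242*q^3 - 16.2992*q^2 + 7.935*q - 15.262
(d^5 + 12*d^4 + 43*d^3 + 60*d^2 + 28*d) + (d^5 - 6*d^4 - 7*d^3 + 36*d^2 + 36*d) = 2*d^5 + 6*d^4 + 36*d^3 + 96*d^2 + 64*d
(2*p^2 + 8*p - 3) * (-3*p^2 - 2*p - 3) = -6*p^4 - 28*p^3 - 13*p^2 - 18*p + 9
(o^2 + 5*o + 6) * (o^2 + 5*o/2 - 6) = o^4 + 15*o^3/2 + 25*o^2/2 - 15*o - 36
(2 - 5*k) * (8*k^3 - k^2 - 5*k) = -40*k^4 + 21*k^3 + 23*k^2 - 10*k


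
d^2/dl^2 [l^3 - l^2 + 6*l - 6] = 6*l - 2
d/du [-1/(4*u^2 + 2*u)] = (4*u + 1)/(2*u^2*(2*u + 1)^2)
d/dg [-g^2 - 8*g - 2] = -2*g - 8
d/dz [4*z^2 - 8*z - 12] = 8*z - 8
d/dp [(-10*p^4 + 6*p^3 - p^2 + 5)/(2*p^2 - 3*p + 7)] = (-40*p^5 + 102*p^4 - 316*p^3 + 129*p^2 - 34*p + 15)/(4*p^4 - 12*p^3 + 37*p^2 - 42*p + 49)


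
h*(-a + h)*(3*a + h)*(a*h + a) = -3*a^3*h^2 - 3*a^3*h + 2*a^2*h^3 + 2*a^2*h^2 + a*h^4 + a*h^3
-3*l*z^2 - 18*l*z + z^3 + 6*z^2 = z*(-3*l + z)*(z + 6)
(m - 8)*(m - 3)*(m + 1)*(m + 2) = m^4 - 8*m^3 - 7*m^2 + 50*m + 48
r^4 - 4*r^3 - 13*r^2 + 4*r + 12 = (r - 6)*(r - 1)*(r + 1)*(r + 2)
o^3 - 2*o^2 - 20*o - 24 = (o - 6)*(o + 2)^2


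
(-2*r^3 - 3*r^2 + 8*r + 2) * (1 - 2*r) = 4*r^4 + 4*r^3 - 19*r^2 + 4*r + 2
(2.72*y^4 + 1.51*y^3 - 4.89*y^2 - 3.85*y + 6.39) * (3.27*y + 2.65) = 8.8944*y^5 + 12.1457*y^4 - 11.9888*y^3 - 25.548*y^2 + 10.6928*y + 16.9335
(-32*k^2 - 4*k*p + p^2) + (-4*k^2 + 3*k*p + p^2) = -36*k^2 - k*p + 2*p^2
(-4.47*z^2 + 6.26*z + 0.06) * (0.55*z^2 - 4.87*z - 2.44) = -2.4585*z^4 + 25.2119*z^3 - 19.5464*z^2 - 15.5666*z - 0.1464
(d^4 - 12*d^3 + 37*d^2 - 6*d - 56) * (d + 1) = d^5 - 11*d^4 + 25*d^3 + 31*d^2 - 62*d - 56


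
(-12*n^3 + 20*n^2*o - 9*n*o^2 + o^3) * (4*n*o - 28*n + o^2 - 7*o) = -48*n^4*o + 336*n^4 + 68*n^3*o^2 - 476*n^3*o - 16*n^2*o^3 + 112*n^2*o^2 - 5*n*o^4 + 35*n*o^3 + o^5 - 7*o^4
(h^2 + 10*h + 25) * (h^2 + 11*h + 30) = h^4 + 21*h^3 + 165*h^2 + 575*h + 750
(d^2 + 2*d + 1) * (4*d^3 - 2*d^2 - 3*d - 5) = 4*d^5 + 6*d^4 - 3*d^3 - 13*d^2 - 13*d - 5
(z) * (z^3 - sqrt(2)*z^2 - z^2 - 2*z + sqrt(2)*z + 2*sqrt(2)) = z^4 - sqrt(2)*z^3 - z^3 - 2*z^2 + sqrt(2)*z^2 + 2*sqrt(2)*z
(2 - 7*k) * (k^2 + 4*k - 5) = -7*k^3 - 26*k^2 + 43*k - 10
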